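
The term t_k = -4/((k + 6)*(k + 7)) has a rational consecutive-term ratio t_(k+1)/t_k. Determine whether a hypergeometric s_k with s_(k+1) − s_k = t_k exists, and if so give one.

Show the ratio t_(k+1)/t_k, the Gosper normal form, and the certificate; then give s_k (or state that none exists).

t_(k+1)/t_k = (k + 6)/(k + 8).
Factor: A=k + 6; B=k + 8; C=1.
Solve (k + 6)·f(k+1) − (k + 7)·f(k) = 1.
d = 1 from the (1,1,0) case.
Solve for f: f(k) = k/6 (degree 1 ≤ 1).
R(k) = B(k−1)·f(k)/C(k) = k*(k + 7)/6; s_k = R·t_k = -2*k/(3*k + 18).
Verify: -4/(k**2 + 13*k + 42) matches t_k.

s_k = -2*k/(3*k + 18)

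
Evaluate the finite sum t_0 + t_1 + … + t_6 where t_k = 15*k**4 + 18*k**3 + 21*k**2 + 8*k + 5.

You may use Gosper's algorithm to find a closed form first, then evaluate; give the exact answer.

Σ = 44177

t_(k+1)/t_k = (15*k**4 + 78*k**3 + 165*k**2 + 164*k + 67)/(15*k**4 + 18*k**3 + 21*k**2 + 8*k + 5).
A = 1, B = 1, C = k**4 + 6*k**3/5 + 7*k**2/5 + 8*k/15 + 1/3.
Key eq: (1)·f(k+1) = (1)·f(k) + (k**4 + 6*k**3/5 + 7*k**2/5 + 8*k/15 + 1/3).
Degrees (0,0,4) ⇒ d ≤ 5.
Coefficient equations give f(k) = k*(3*k**4 - 3*k**3 + 3*k**2 - 2*k + 4)/15.
Get s_k = R·t_k = k*(3*k**4 - 3*k**3 + 3*k**2 - 2*k + 4) with R(k) = B(k−1)f(k)/C(k) = k*(3*k**4 - 3*k**3 + 3*k**2 - 2*k + 4)/(15*k**4 + 18*k**3 + 21*k**2 + 8*k + 5).
Δs = 15*k**4 + 18*k**3 + 21*k**2 + 8*k + 5, as required.
Evaluate s at k=7 and k=0: 44177 and 0; difference 44177.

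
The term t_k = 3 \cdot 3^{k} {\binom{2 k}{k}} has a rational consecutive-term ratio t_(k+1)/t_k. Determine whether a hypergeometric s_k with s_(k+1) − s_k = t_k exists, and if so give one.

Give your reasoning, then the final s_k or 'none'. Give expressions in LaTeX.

t_(k+1)/t_k = 6*(2*k + 1)/(k + 1).
Factor: A=12*k + 6; B=k + 1; C=1.
f must satisfy (12*k + 6)·f(k+1) − (k)·f(k) = 1.
Bound: deg f ≤ -1.
Bound -1 < 0, so the key equation has no polynomial solution.

none (Gosper's algorithm certifies no s_k)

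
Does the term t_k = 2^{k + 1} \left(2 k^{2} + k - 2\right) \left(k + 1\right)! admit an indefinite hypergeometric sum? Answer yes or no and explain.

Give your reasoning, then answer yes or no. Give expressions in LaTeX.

Yes. s_k = 2^{k + 1} \left(k - 2\right) \left(k + 1\right)!.

r(k) = 2*(k + 2)*(k + 2*(k + 1)**2 - 1)/(2*k**2 + k - 2) after simplifying.
A = 2*k + 4, B = 1, C = k**2 + k/2 - 1.
Set up (2*k + 4)·f(k+1) − (1)·f(k) − (k**2 + k/2 - 1) = 0.
deg f ≤ 1 (via 1,0,2).
Solve for f: f(k) = (k - 2)/2 (degree 1 ≤ 1).
So s_k = (B(k−1)f/C)·t_k = ((k - 2)/(2*k**2 + k - 2))·t_k = 2**(k + 1)*(k - 2)*factorial(k + 1).
Verify: 2**(k + 1)*(2*k**2 + k - 2)*factorial(k + 1) matches t_k.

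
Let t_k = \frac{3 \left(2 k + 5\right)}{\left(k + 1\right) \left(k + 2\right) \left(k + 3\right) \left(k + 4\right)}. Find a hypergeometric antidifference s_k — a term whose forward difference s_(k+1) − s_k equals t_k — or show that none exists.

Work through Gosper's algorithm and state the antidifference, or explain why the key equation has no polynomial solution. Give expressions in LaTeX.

s_k = \frac{k \left(k + 4\right)}{k^{2} + 4 k + 3}

r(k) = (k + 1)*(2*k + 7)/((k + 5)*(2*k + 5)) after simplifying.
Factor: A=k + 1; B=k + 5; C=k + 5/2.
Need (k + 1)·f(k+1) − (k + 4)·f(k) = k + 5/2.
Degrees (1,1,1) ⇒ d ≤ 3.
Solve for f: f(k) = k*(k + 2)*(k + 4)/6 (degree 3 ≤ 3).
R(k) = B(k−1)·f(k)/C(k) = k*(k + 2)*(k + 4)**2/(3*(2*k + 5)); s_k = R·t_k = k*(k + 4)/(k**2 + 4*k + 3).
Check: Δs_k = 3*(2*k + 5)/(k**4 + 10*k**3 + 35*k**2 + 50*k + 24). ✓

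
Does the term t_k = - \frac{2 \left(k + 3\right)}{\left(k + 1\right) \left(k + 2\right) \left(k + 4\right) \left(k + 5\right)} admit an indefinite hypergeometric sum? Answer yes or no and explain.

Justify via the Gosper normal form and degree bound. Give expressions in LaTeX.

Yes. s_k = \frac{k \left(- k - 5\right)}{4 \left(k^{2} + 5 k + 4\right)}.

r(k) = (k + 1)*(k + 4)**2/((k + 3)**2*(k + 6)) after simplifying.
Factor: A=k + 1; B=k + 6; C=k**2 + 6*k + 9.
f must satisfy (k + 1)·f(k+1) − (k + 5)·f(k) = k**2 + 6*k + 9.
From deg A=1, deg B=1, deg C=2: d=4.
Solving with deg f ≤ 4: f(k) = k*(k + 2)*(k + 3)*(k + 5)/8.
R(k) = B(k−1)·f(k)/C(k) = k*(k + 2)*(k + 5)**2/(8*(k + 3)); s_k = R·t_k = k*(-k - 5)/(4*(k**2 + 5*k + 4)).
Check: Δs_k = 2*(-k - 3)/(k**4 + 12*k**3 + 49*k**2 + 78*k + 40). ✓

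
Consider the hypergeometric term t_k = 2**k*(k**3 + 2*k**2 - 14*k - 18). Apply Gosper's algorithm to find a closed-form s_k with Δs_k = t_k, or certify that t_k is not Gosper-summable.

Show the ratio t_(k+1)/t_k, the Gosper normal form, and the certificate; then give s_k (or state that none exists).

s_k = 2**k*(k**3 - 4*k**2 - 4*k - 4)

Step 1: r(k) = 2*(k**3 + 5*k**2 - 7*k - 29)/(k**3 + 2*k**2 - 14*k - 18).
A = 2, B = 1, C = k**3 + 2*k**2 - 14*k - 18.
f must satisfy (2)·f(k+1) − (1)·f(k) = k**3 + 2*k**2 - 14*k - 18.
Bound: deg f ≤ 3.
Solving with deg f ≤ 3: f(k) = k**3 - 4*k**2 - 4*k - 4.
So s_k = (B(k−1)f/C)·t_k = ((k**3 - 4*k**2 - 4*k - 4)/(k**3 + 2*k**2 - 14*k - 18))·t_k = 2**k*(k**3 - 4*k**2 - 4*k - 4).
Δs = 2**k*(k**3 + 2*k**2 - 14*k - 18), as required.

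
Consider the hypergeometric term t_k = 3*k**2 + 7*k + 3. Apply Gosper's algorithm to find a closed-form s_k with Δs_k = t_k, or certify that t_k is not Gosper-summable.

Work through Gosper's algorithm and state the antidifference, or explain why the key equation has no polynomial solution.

r(k) = (3*k**2 + 13*k + 13)/(3*k**2 + 7*k + 3) after simplifying.
Factor: A=1; B=1; C=k**2 + 7*k/3 + 1.
f must satisfy (1)·f(k+1) − (1)·f(k) = k**2 + 7*k/3 + 1.
Degrees (0,0,2) ⇒ d ≤ 3.
A polynomial solution: f(k) = k**2*(k + 2)/3.
So s_k = (B(k−1)f/C)·t_k = (k**2*(k + 2)/(3*k**2 + 7*k + 3))·t_k = k**2*(k + 2).
Check: Δs_k = 3*k**2 + 7*k + 3. ✓

s_k = k**2*(k + 2)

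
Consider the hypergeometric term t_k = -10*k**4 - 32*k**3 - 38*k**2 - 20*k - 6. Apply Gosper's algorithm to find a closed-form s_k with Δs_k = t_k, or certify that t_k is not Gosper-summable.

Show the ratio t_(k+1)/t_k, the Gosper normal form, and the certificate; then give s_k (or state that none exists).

s_k = k*(-2*k**4 - 3*k**3 + k - 2)

Step 1: r(k) = (5*k**4 + 36*k**3 + 97*k**2 + 116*k + 53)/(5*k**4 + 16*k**3 + 19*k**2 + 10*k + 3).
Factor: A=1; B=1; C=k**4 + 16*k**3/5 + 19*k**2/5 + 2*k + 3/5.
f must satisfy (1)·f(k+1) − (1)·f(k) = k**4 + 16*k**3/5 + 19*k**2/5 + 2*k + 3/5.
Degrees (0,0,4) ⇒ d ≤ 5.
Coefficient equations give f(k) = k*(2*k**4 + 3*k**3 - k + 2)/10.
So s_k = (B(k−1)f/C)·t_k = (k*(2*k**4 + 3*k**3 - k + 2)/(2*(5*k**4 + 16*k**3 + 19*k**2 + 10*k + 3)))·t_k = k*(-2*k**4 - 3*k**3 + k - 2).
Verify: -10*k**4 - 32*k**3 - 38*k**2 - 20*k - 6 matches t_k.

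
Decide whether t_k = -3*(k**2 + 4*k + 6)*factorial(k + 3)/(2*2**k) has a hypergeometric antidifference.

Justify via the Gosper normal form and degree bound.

The ratio is (k + 4)*(4*k + (k + 1)**2 + 10)/(2*(k**2 + 4*k + 6)).
So A=k/2 + 2 and B=1, with C=k**2 + 4*k + 6.
Solve (k/2 + 2)·f(k+1) − (1)·f(k) = k**2 + 4*k + 6.
Degrees (1,0,2) ⇒ d ≤ 1.
Coefficient equations give f(k) = 2*(k + 1).
So s_k = (B(k−1)f/C)·t_k = (2*(k + 1)/(k**2 + 4*k + 6))·t_k = -3*(k + 1)*factorial(k + 3)/2**k.
s_(k+1) − s_k = -3*(k**2 + 4*k + 6)*factorial(k + 3)/(2*2**k) = t_k.

Yes. s_k = -3*(k + 1)*factorial(k + 3)/2**k.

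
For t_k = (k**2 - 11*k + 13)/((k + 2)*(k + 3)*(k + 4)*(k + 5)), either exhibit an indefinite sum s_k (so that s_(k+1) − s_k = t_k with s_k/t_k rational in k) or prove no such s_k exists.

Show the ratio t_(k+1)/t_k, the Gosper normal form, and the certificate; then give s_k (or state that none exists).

r(k) = (k + 2)*(-11*k + (k + 1)**2 + 2)/((k + 6)*(k**2 - 11*k + 13)) after simplifying.
Gosper form: A/B · C(k+1)/C(k) with A=k + 2, B=k + 6, C=k**2 - 11*k + 13.
Solve (k + 2)·f(k+1) − (k + 5)·f(k) = k**2 - 11*k + 13.
From deg A=1, deg B=1, deg C=2: d=3.
Solving with deg f ≤ 3: f(k) = k*(k**2 + k + 50)/8.
Get s_k = R·t_k = k*(k**2 + k + 50)/(8*(k + 2)*(k + 3)*(k + 4)) with R(k) = B(k−1)f(k)/C(k) = k*(k + 5)*(k**2 + k + 50)/(8*(k**2 - 11*k + 13)).
s_(k+1) − s_k = (k**2 - 11*k + 13)/(k**4 + 14*k**3 + 71*k**2 + 154*k + 120) = t_k.

s_k = k*(k**2 + k + 50)/(8*(k + 2)*(k + 3)*(k + 4))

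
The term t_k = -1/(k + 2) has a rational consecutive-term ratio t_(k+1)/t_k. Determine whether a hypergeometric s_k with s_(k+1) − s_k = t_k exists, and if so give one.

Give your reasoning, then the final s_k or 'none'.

t_(k+1)/t_k = (k + 2)/(k + 3).
Factor: A=k + 2; B=k + 3; C=1.
Need (k + 2)·f(k+1) − (k + 2)·f(k) = 1.
deg f ≤ 0 (via 1,1,0).
Generic f = c0 gives residual -1; -1 = 0 cannot hold, so t_k is not Gosper-summable.

no hypergeometric antidifference exists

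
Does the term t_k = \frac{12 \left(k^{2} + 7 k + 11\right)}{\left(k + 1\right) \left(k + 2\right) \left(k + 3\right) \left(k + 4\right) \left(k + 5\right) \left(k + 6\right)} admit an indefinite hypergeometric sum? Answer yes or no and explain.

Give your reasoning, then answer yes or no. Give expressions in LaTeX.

Yes. s_k = \frac{4 k \left(k^{2} + 9 k + 23\right)}{15 \left(k^{3} + 9 k^{2} + 23 k + 15\right)}.

Step 1: r(k) = (k + 1)*(7*k + (k + 1)**2 + 18)/((k + 7)*(k**2 + 7*k + 11)).
Gosper form: A/B · C(k+1)/C(k) with A=k + 1, B=k + 7, C=k**2 + 7*k + 11.
Key eq: (k + 1)·f(k+1) = (k + 6)·f(k) + (k**2 + 7*k + 11).
deg f ≤ 5 (via 1,1,2).
Match coefficients ⇒ f(k) = k*(k + 2)*(k + 4)*(k**2 + 9*k + 23)/45.
Get s_k = R·t_k = 4*k*(k**2 + 9*k + 23)/(15*(k**3 + 9*k**2 + 23*k + 15)) with R(k) = B(k−1)f(k)/C(k) = k*(k + 2)*(k + 4)*(k + 6)*(k**2 + 9*k + 23)/(45*(k**2 + 7*k + 11)).
Δs = 12*(k**2 + 7*k + 11)/(k**6 + 21*k**5 + 175*k**4 + 735*k**3 + 1624*k**2 + 1764*k + 720), as required.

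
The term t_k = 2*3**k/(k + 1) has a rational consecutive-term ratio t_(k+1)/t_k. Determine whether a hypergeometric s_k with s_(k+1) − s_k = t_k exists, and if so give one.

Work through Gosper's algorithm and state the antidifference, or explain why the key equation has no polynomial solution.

Compute t_(k+1)/t_k: get 3*(k + 1)/(k + 2).
A = 3*k + 3, B = k + 2, C = 1.
Solve (3*k + 3)·f(k+1) − (k + 1)·f(k) = 1.
Bound: deg f ≤ -1.
d = -1 < 0 ⇒ no nonzero polynomial f; not summable.

none — t_k is not Gosper-summable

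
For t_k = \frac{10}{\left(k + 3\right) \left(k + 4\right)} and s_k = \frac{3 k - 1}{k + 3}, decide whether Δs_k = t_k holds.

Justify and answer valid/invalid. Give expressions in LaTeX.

valid; difference matches t_k

s_(k+1) = (3*k + 2)/(k + 4)
s_(k+1) − s_k = 10/(k**2 + 7*k + 12)
(s_(k+1) − s_k) − t_k = 0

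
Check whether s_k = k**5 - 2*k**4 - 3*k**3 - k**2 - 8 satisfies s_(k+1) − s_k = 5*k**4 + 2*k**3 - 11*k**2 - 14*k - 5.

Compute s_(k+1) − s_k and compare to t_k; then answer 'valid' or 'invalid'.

Valid — Δs_k = t_k.

s_(k+1) = k**5 + 3*k**4 - k**3 - 12*k**2 - 14*k - 13
s_(k+1) − s_k = 5*k**4 + 2*k**3 - 11*k**2 - 14*k - 5
(s_(k+1) − s_k) − t_k = 0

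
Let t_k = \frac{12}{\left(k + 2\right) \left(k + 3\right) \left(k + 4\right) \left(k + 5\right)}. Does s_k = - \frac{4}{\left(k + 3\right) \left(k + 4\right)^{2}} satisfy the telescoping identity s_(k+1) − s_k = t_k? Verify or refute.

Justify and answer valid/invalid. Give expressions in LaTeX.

Invalid: residual \frac{8 \left(- 4 k - 17\right)}{k^{6} + 23 k^{5} + 217 k^{4} + 1073 k^{3} + 2926 k^{2} + 4160 k + 2400} ≠ 0.

s_(k+1) = -4/((k + 4)*(k + 5)**2)
s_(k+1) − s_k = 4*(3*k + 13)/(k**5 + 21*k**4 + 175*k**3 + 723*k**2 + 1480*k + 1200)
(s_(k+1) − s_k) − t_k = 8*(-4*k - 17)/(k**6 + 23*k**5 + 217*k**4 + 1073*k**3 + 2926*k**2 + 4160*k + 2400)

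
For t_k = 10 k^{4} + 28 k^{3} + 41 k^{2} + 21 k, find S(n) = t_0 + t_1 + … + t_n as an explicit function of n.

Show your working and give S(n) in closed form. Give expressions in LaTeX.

r(k) = (10*k**4 + 68*k**3 + 185*k**2 + 227*k + 100)/(k*(10*k**3 + 28*k**2 + 41*k + 21)) after simplifying.
So A=1 and B=1, with C=k**4 + 14*k**3/5 + 41*k**2/10 + 21*k/10.
f must satisfy (1)·f(k+1) − (1)·f(k) = k**4 + 14*k**3/5 + 41*k**2/10 + 21*k/10.
Bound: deg f ≤ 5.
Solving with deg f ≤ 5: f(k) = k*(k - 1)*(2*k**3 + 4*k**2 + 7*k + 4)/10.
So s_k = (B(k−1)f/C)·t_k = ((k - 1)*(2*k**3 + 4*k**2 + 7*k + 4)/(10*k**3 + 28*k**2 + 41*k + 21))·t_k = k*(2*k**4 + 2*k**3 + 3*k**2 - 3*k - 4).
Verify: k*(10*k**3 + 28*k**2 + 41*k + 21) matches t_k.
Telescope: S(n) = s_(n+1) − s_(0) = n*(2*n**4 + 12*n**3 + 31*n**2 + 38*n + 17) − (0) = n*(2*n**4 + 12*n**3 + 31*n**2 + 38*n + 17).

S(n) = n \left(2 n^{4} + 12 n^{3} + 31 n^{2} + 38 n + 17\right)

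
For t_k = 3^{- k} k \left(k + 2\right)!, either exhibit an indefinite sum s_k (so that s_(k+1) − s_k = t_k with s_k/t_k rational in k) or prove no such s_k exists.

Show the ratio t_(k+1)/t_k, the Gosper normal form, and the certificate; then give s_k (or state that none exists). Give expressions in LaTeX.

s_k = 3^{1 - k} \left(k + 2\right)!

t_(k+1)/t_k = (k + 1)*(k + 3)/(3*k).
Gosper form: A/B · C(k+1)/C(k) with A=k/3 + 1, B=1, C=k.
Need (k/3 + 1)·f(k+1) − (1)·f(k) = k.
d = 0 from the (1,0,1) case.
Coefficient equations give f(k) = 3.
Certificate R = B(k−1)f/C = 3/k gives s_k = 3**(1 - k)*factorial(k + 2).
Δs = k*factorial(k + 2)/3**k, as required.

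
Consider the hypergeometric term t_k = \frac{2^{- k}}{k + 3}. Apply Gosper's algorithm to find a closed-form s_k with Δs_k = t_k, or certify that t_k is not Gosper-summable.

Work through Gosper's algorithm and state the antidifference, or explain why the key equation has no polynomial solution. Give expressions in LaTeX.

none (Gosper's algorithm certifies no s_k)

r(k) = (k + 3)/(2*(k + 4)) after simplifying.
Factor: A=k/2 + 3/2; B=k + 4; C=1.
Need (k/2 + 3/2)·f(k+1) − (k + 3)·f(k) = 1.
d = -1 from the (1,1,0) case.
Negative degree bound (-1): no f exists, t_k not Gosper-summable.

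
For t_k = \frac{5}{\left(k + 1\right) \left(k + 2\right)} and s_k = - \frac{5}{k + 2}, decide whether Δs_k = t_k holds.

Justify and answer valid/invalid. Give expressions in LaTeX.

Invalid: residual - \frac{10}{k^{3} + 6 k^{2} + 11 k + 6} ≠ 0.

s_(k+1) = -5/(k + 3)
s_(k+1) − s_k = 5/((k + 2)*(k + 3))
(s_(k+1) − s_k) − t_k = -10/(k**3 + 6*k**2 + 11*k + 6)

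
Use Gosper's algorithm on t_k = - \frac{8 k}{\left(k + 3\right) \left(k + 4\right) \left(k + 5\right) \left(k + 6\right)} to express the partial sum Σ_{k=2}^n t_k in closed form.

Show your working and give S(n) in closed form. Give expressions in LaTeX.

Ratio r(k) = (k + 1)*(k + 3)/(k*(k + 7)).
Factor: A=k + 3; B=k + 7; C=k.
Key eq: (k + 3)·f(k+1) = (k + 6)·f(k) + (k).
d = 3 from the (1,1,1) case.
A polynomial solution: f(k) = k*(k - 1)*(k + 13)/120.
Certificate R = B(k−1)f/C = (k - 1)*(k + 6)*(k + 13)/120 gives s_k = k*(-k**2 - 12*k + 13)/(15*(k + 3)*(k + 4)*(k + 5)).
s_(k+1) − s_k = -8*k/(k**4 + 18*k**3 + 119*k**2 + 342*k + 360) = t_k.
Telescope: S(n) = s_(n+1) − s_(2) = n*(-n**2 - 15*n - 14)/(15*(n**3 + 15*n**2 + 74*n + 120)) − (-1/105) = 2*(-n**3 - 15*n**2 - 4*n + 20)/(35*(n**3 + 15*n**2 + 74*n + 120)).

S(n) = \frac{2 \left(- n^{3} - 15 n^{2} - 4 n + 20\right)}{35 \left(n^{3} + 15 n^{2} + 74 n + 120\right)}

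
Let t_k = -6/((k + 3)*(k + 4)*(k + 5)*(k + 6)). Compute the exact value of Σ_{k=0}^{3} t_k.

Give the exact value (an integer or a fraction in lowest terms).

Σ = -37/1260

t_(k+1)/t_k = (k + 3)/(k + 7).
Take A(k)=k + 3, B(k)=k + 7, C(k)=1.
Need (k + 3)·f(k+1) − (k + 6)·f(k) = 1.
d = 3 from the (1,1,0) case.
Solving with deg f ≤ 3: f(k) = k*(k**2 + 12*k + 47)/180.
R(k) = B(k−1)·f(k)/C(k) = k*(k + 6)*(k**2 + 12*k + 47)/180; s_k = R·t_k = k*(-k**2 - 12*k - 47)/(30*(k + 3)*(k + 4)*(k + 5)).
Δs = -6/(k**4 + 18*k**3 + 119*k**2 + 342*k + 360), as required.
Sum = s_(4) − s_(0); s_(4) = -37/1260, s_(0) = 0 ⇒ -37/1260.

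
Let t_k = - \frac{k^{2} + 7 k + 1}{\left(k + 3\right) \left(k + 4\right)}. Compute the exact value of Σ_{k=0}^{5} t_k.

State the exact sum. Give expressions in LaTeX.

t_(k+1)/t_k = (k + 3)*(7*k + (k + 1)**2 + 8)/((k + 5)*(k**2 + 7*k + 1)).
A = k + 3, B = k + 5, C = k**2 + 7*k + 1.
Need (k + 3)·f(k+1) − (k + 4)·f(k) = k**2 + 7*k + 1.
Bound: deg f ≤ 2.
Solve for f: f(k) = k*(3*k - 2)/3 (degree 2 ≤ 2).
Then R = B(k−1)f/C = k*(k + 4)*(3*k - 2)/(3*(k**2 + 7*k + 1)), so s_k = R(k)·t_k = k*(2 - 3*k)/(3*(k + 3)).
s_(k+1) − s_k = (-k**2 - 7*k - 1)/(k**2 + 7*k + 12) = t_k.
Telescoping: Σ = s_(6) − s_(0) = -32/9 − (0) = -32/9.

Σ = -32/9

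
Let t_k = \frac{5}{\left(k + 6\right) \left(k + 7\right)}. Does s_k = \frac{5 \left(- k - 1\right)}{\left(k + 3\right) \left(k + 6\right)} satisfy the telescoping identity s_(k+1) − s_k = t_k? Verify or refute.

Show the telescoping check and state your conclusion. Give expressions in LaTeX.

s_(k+1) = 5*(-k - 2)/((k + 4)*(k + 7))
s_(k+1) − s_k = 5*(k**2 + 3*k - 8)/(k**4 + 20*k**3 + 145*k**2 + 450*k + 504)
(s_(k+1) − s_k) − t_k = 20*(-k - 5)/(k**4 + 20*k**3 + 145*k**2 + 450*k + 504)

Invalid: residual \frac{20 \left(- k - 5\right)}{k^{4} + 20 k^{3} + 145 k^{2} + 450 k + 504} ≠ 0.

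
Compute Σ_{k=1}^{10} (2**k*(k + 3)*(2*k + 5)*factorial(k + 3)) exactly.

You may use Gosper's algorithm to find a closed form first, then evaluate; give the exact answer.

r(k) = (k + 4)**2*(4*k + 14)/((k + 3)*(2*k + 5)) after simplifying.
Factor: A=2*k + 8; B=1; C=k**2 + 11*k/2 + 15/2.
Set up (2*k + 8)·f(k+1) − (1)·f(k) − (k**2 + 11*k/2 + 15/2) = 0.
From deg A=1, deg B=0, deg C=2: d=1.
A polynomial solution: f(k) = (k + 1)/2.
R(k) = B(k−1)·f(k)/C(k) = (k + 1)/((k + 3)*(2*k + 5)); s_k = R·t_k = 2**k*(k + 1)*factorial(k + 3).
Δs = 2**k*(k + 3)*(2*k + 5)*factorial(k + 3), as required.
Telescoping: Σ = s_(11) − s_(1) = 2142493684531200 − (96) = 2142493684531104.

Σ = 2142493684531104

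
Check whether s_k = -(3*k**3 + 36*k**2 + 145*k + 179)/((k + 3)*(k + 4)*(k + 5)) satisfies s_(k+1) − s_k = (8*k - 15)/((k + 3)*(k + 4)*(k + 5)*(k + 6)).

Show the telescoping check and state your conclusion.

Valid: the claim telescopes to t_k.

s_(k+1) = (-145*k - 3*(k + 1)**3 - 36*(k + 1)**2 - 324)/((k + 4)*(k + 5)*(k + 6))
s_(k+1) − s_k = (8*k - 15)/(k**4 + 18*k**3 + 119*k**2 + 342*k + 360)
(s_(k+1) − s_k) − t_k = 0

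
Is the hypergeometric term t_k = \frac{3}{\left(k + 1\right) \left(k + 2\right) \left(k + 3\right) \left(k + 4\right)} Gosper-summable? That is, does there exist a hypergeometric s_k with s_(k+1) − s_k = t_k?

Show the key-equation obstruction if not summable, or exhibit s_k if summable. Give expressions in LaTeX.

The ratio is (k + 1)/(k + 5).
Factor: A=k + 1; B=k + 5; C=1.
Solve (k + 1)·f(k+1) − (k + 4)·f(k) = 1.
Degrees (1,1,0) ⇒ d ≤ 3.
Match coefficients ⇒ f(k) = k*(k**2 + 6*k + 11)/18.
Then R = B(k−1)f/C = k*(k + 4)*(k**2 + 6*k + 11)/18, so s_k = R(k)·t_k = k*(k**2 + 6*k + 11)/(6*(k + 1)*(k + 2)*(k + 3)).
Verify: 3/(k**4 + 10*k**3 + 35*k**2 + 50*k + 24) matches t_k.

Yes. s_k = \frac{k \left(k^{2} + 6 k + 11\right)}{6 \left(k + 1\right) \left(k + 2\right) \left(k + 3\right)}.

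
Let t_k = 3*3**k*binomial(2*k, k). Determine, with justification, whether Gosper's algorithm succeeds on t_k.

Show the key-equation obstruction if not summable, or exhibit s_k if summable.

No; the degree bound rules out any f.

r(k) = 6*(2*k + 1)/(k + 1) after simplifying.
Gosper form: A/B · C(k+1)/C(k) with A=12*k + 6, B=k + 1, C=1.
Key eq: (12*k + 6)·f(k+1) = (k)·f(k) + (1).
Degrees (1,1,0) ⇒ d ≤ -1.
Negative degree bound (-1): no f exists, t_k not Gosper-summable.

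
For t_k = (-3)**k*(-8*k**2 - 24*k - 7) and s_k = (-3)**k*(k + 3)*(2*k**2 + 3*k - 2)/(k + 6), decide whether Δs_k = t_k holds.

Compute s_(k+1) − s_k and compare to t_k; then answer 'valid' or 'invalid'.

s_(k+1) = (-3)**(k + 1)*(k + 4)*(3*k + 2*(k + 1)**2 + 1)/(k + 7)
s_(k+1) − s_k = (-3)**k*(-8*k**4 - 104*k**3 - 433*k**2 - 637*k - 174)/(k**2 + 13*k + 42)
(s_(k+1) − s_k) − t_k = 6*(-3)**k*(4*k**3 + 37*k**2 + 77*k + 20)/(k**2 + 13*k + 42)

Invalid: residual 6*(-3)**k*(4*k**3 + 37*k**2 + 77*k + 20)/(k**2 + 13*k + 42) ≠ 0.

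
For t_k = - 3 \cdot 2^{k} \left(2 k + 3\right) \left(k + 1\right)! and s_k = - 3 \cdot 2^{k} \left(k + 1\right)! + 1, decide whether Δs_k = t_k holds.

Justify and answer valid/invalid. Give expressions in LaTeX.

s_(k+1) = -3*2**(k + 1)*factorial(k + 2) + 1
s_(k+1) − s_k = -3*2**k*(2*k + 3)*factorial(k + 1)
(s_(k+1) − s_k) − t_k = 0

valid (s_(k+1) − s_k reduces to t_k)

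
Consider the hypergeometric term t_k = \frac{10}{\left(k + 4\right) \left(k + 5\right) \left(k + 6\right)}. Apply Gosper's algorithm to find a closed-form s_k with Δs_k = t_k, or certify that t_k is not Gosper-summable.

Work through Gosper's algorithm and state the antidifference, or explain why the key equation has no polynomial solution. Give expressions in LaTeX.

r(k) = (k + 4)/(k + 7) after simplifying.
Factor: A=k + 4; B=k + 7; C=1.
Need (k + 4)·f(k+1) − (k + 6)·f(k) = 1.
deg f ≤ 2 (via 1,1,0).
Match coefficients ⇒ f(k) = k*(k + 9)/40.
R(k) = B(k−1)·f(k)/C(k) = k*(k + 6)*(k + 9)/40; s_k = R·t_k = k*(k + 9)/(4*(k + 4)*(k + 5)).
Verify: 10/(k**3 + 15*k**2 + 74*k + 120) matches t_k.

s_k = \frac{k \left(k + 9\right)}{4 \left(k + 4\right) \left(k + 5\right)}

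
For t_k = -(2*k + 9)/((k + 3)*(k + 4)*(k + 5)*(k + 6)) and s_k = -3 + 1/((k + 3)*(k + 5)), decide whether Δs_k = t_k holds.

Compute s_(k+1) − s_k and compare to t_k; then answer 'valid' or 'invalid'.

s_(k+1) = -3 + 1/((k + 4)*(k + 6))
s_(k+1) − s_k = (-2*k - 9)/(k**4 + 18*k**3 + 119*k**2 + 342*k + 360)
(s_(k+1) − s_k) − t_k = 0

Valid — Δs_k = t_k.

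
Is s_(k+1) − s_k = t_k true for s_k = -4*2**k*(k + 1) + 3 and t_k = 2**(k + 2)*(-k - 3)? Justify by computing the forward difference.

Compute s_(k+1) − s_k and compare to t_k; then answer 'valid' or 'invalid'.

s_(k+1) = -8*2**k*(k + 2) + 3
s_(k+1) − s_k = 2**(k + 2)*(-k - 3)
(s_(k+1) − s_k) − t_k = 0

Valid: the claim telescopes to t_k.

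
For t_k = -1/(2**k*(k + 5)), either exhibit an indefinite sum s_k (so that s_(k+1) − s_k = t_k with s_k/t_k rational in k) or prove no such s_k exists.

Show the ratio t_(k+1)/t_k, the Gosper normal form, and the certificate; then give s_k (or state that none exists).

Step 1: r(k) = (k + 5)/(2*(k + 6)).
Take A(k)=k/2 + 5/2, B(k)=k + 6, C(k)=1.
Set up (k/2 + 5/2)·f(k+1) − (k + 5)·f(k) − (1) = 0.
d = -1 from the (1,1,0) case.
Bound -1 < 0, so the key equation has no polynomial solution.

none — t_k is not Gosper-summable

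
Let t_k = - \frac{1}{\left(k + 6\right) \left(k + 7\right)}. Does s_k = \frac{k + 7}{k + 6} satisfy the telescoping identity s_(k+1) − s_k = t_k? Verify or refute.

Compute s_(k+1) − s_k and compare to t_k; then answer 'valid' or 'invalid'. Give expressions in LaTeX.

Valid — Δs_k = t_k.

s_(k+1) = (k + 8)/(k + 7)
s_(k+1) − s_k = -1/(k**2 + 13*k + 42)
(s_(k+1) − s_k) − t_k = 0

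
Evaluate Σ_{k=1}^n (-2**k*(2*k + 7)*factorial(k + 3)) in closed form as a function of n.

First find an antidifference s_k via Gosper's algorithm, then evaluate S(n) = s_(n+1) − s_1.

Step 1: r(k) = 2*(k + 4)*(2*k + 9)/(2*k + 7).
Take A(k)=2*k + 8, B(k)=1, C(k)=k + 7/2.
Need (2*k + 8)·f(k+1) − (1)·f(k) = k + 7/2.
From deg A=1, deg B=0, deg C=1: d=0.
Coefficient equations give f(k) = 1/2.
R(k) = B(k−1)·f(k)/C(k) = 1/(2*k + 7); s_k = R·t_k = -2**k*factorial(k + 3).
Check: Δs_k = -2**k*(2*k + 7)*factorial(k + 3). ✓
s_(n+1) = -2**(n + 1)*factorial(n + 4) and s_(1) = -48, so S(n) = -2*2**n*factorial(n + 4) + 48.

S(n) = -2*2**n*factorial(n + 4) + 48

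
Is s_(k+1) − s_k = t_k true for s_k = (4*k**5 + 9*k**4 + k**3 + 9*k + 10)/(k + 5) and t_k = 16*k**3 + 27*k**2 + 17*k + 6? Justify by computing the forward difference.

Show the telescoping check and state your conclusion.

s_(k+1) = (9*k + 4*(k + 1)**5 + 9*(k + 1)**4 + (k + 1)**3 + 19)/(k + 6)
s_(k+1) − s_k = (16*k**5 + 167*k**4 + 476*k**3 + 544*k**2 + 309*k + 105)/(k**2 + 11*k + 30)
(s_(k+1) − s_k) − t_k = 3*(-12*k**4 - 106*k**3 - 153*k**2 - 89*k - 25)/(k**2 + 11*k + 30)

Invalid: residual 3*(-12*k**4 - 106*k**3 - 153*k**2 - 89*k - 25)/(k**2 + 11*k + 30) ≠ 0.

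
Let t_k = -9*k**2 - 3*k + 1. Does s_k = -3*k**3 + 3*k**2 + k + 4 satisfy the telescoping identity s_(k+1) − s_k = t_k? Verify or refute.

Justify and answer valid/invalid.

Valid: the claim telescopes to t_k.

s_(k+1) = -3*k**3 - 6*k**2 - 2*k + 5
s_(k+1) − s_k = -9*k**2 - 3*k + 1
(s_(k+1) − s_k) − t_k = 0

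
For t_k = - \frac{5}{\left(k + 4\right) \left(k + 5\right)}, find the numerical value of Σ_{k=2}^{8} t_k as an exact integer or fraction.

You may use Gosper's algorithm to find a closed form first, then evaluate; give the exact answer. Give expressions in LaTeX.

The ratio is (k + 4)/(k + 6).
A = k + 4, B = k + 6, C = 1.
Solve (k + 4)·f(k+1) − (k + 5)·f(k) = 1.
deg f ≤ 1 (via 1,1,0).
Coefficient equations give f(k) = k/4.
Get s_k = R·t_k = -5*k/(4*k + 16) with R(k) = B(k−1)f(k)/C(k) = k*(k + 5)/4.
Verify: -5/(k**2 + 9*k + 20) matches t_k.
Sum = s_(9) − s_(2); s_(9) = -45/52, s_(2) = -5/12 ⇒ -35/78.

Σ = -35/78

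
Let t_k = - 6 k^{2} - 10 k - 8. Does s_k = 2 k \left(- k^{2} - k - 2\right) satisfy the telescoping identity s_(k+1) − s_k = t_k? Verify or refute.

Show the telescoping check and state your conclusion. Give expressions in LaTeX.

Valid — Δs_k = t_k.

s_(k+1) = -2*(k + 1)*(k + (k + 1)**2 + 3)
s_(k+1) − s_k = -6*k**2 - 10*k - 8
(s_(k+1) − s_k) − t_k = 0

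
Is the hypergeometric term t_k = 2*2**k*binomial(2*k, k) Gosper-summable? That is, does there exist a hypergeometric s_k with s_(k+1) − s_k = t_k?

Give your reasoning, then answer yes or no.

No — t_k has no hypergeometric antidifference.

Ratio r(k) = 4*(2*k + 1)/(k + 1).
Take A(k)=8*k + 4, B(k)=k + 1, C(k)=1.
Key eq: (8*k + 4)·f(k+1) = (k)·f(k) + (1).
From deg A=1, deg B=1, deg C=0: d=-1.
Negative degree bound (-1): no f exists, t_k not Gosper-summable.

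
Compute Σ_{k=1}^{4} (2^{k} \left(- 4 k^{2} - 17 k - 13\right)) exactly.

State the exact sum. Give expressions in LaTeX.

Σ = -3440

r(k) = 2*(4*k**2 + 25*k + 34)/(4*k**2 + 17*k + 13) after simplifying.
Normal form (A,B,C) = (2, 1, k**2 + 17*k/4 + 13/4).
Need (2)·f(k+1) − (1)·f(k) = k**2 + 17*k/4 + 13/4.
From deg A=0, deg B=0, deg C=2: d=2.
Solve for f: f(k) = (4*k**2 + k + 3)/4 (degree 2 ≤ 2).
Certificate R = B(k−1)f/C = (4*k**2 + k + 3)/((k + 1)*(4*k + 13)) gives s_k = 2**k*(-4*k**2 - k - 3).
Verify: 2**k*(-4*k**2 - 17*k - 13) matches t_k.
Evaluate s at k=5 and k=1: -3456 and -16; difference -3440.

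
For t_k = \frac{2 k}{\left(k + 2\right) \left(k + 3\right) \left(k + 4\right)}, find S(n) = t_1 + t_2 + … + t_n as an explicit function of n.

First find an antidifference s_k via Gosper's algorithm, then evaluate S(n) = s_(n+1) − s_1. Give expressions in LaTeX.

r(k) = (k + 1)*(k + 2)/(k*(k + 5)) after simplifying.
Normal form (A,B,C) = (k + 2, k + 5, k).
Need (k + 2)·f(k+1) − (k + 4)·f(k) = k.
From deg A=1, deg B=1, deg C=1: d=2.
A polynomial solution: f(k) = k*(k - 1)/6.
Get s_k = R·t_k = k*(k - 1)/(3*(k + 2)*(k + 3)) with R(k) = B(k−1)f(k)/C(k) = (k - 1)*(k + 4)/6.
Check: Δs_k = 2*k/(k**3 + 9*k**2 + 26*k + 24). ✓
Evaluate: s_(n+1) = n*(n + 1)/(3*(n**2 + 7*n + 12)); subtract s_(1) = 0 ⇒ S(n) = n*(n + 1)/(3*(n**2 + 7*n + 12)).

S(n) = \frac{n \left(n + 1\right)}{3 \left(n^{2} + 7 n + 12\right)}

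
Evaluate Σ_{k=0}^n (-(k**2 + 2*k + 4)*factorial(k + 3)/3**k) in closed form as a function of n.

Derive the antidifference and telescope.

S(n) = -(n + 1)*factorial(n + 4)/3**n

Compute t_(k+1)/t_k: get (k + 4)*(2*k + (k + 1)**2 + 6)/(3*(k**2 + 2*k + 4)).
A = k/3 + 4/3, B = 1, C = k**2 + 2*k + 4.
Key eq: (k/3 + 4/3)·f(k+1) = (1)·f(k) + (k**2 + 2*k + 4).
From deg A=1, deg B=0, deg C=2: d=1.
A polynomial solution: f(k) = 3*k.
Get s_k = R·t_k = -3**(1 - k)*k*factorial(k + 3) with R(k) = B(k−1)f(k)/C(k) = 3*k/(k**2 + 2*k + 4).
Δs = -(k**2 + 2*k + 4)*factorial(k + 3)/3**k, as required.
Telescope: S(n) = s_(n+1) − s_(0) = -(n + 1)*factorial(n + 4)/3**n − (0) = -(n + 1)*factorial(n + 4)/3**n.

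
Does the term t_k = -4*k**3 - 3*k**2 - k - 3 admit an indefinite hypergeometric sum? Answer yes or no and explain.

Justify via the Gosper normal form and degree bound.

r(k) = (4*k**3 + 15*k**2 + 19*k + 11)/(4*k**3 + 3*k**2 + k + 3) after simplifying.
Normal form (A,B,C) = (1, 1, k**3 + 3*k**2/4 + k/4 + 3/4).
Need (1)·f(k+1) − (1)·f(k) = k**3 + 3*k**2/4 + k/4 + 3/4.
deg f ≤ 4 (via 0,0,3).
Match coefficients ⇒ f(k) = k*(k**3 - k**2 + 3)/4.
Get s_k = R·t_k = k*(-k**3 + k**2 - 3) with R(k) = B(k−1)f(k)/C(k) = k*(k**3 - k**2 + 3)/(4*k**3 + 3*k**2 + k + 3).
s_(k+1) − s_k = -4*k**3 - 3*k**2 - k - 3 = t_k.

Yes. s_k = k*(-k**3 + k**2 - 3).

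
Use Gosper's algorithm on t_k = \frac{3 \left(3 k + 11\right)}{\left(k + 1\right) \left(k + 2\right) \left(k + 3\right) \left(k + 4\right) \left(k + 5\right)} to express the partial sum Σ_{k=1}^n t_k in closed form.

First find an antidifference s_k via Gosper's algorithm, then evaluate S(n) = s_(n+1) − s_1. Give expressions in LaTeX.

t_(k+1)/t_k = (k + 1)*(3*k + 14)/((k + 6)*(3*k + 11)).
Gosper form: A/B · C(k+1)/C(k) with A=k + 1, B=k + 6, C=k + 11/3.
f must satisfy (k + 1)·f(k+1) − (k + 5)·f(k) = k + 11/3.
d = 4 from the (1,1,1) case.
Coefficient equations give f(k) = k*(k + 3)*(k**2 + 7*k + 14)/24.
Get s_k = R·t_k = 3*k*(k**2 + 7*k + 14)/(8*(k**3 + 7*k**2 + 14*k + 8)) with R(k) = B(k−1)f(k)/C(k) = k*(k + 3)*(k + 5)*(k**2 + 7*k + 14)/(8*(3*k + 11)).
Verify: 3*(3*k + 11)/(k**5 + 15*k**4 + 85*k**3 + 225*k**2 + 274*k + 120) matches t_k.
Evaluate: s_(n+1) = 3*(n**3 + 10*n**2 + 31*n + 22)/(8*(n**3 + 10*n**2 + 31*n + 30)); subtract s_(1) = 11/40 ⇒ S(n) = n*(n**2 + 10*n + 31)/(10*(n**3 + 10*n**2 + 31*n + 30)).

S(n) = \frac{n \left(n^{2} + 10 n + 31\right)}{10 \left(n^{3} + 10 n^{2} + 31 n + 30\right)}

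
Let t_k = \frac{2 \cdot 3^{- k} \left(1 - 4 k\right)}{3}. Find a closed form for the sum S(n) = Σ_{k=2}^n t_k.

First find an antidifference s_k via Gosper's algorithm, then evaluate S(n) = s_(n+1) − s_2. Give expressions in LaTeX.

r(k) = (4*k + 3)/(3*(4*k - 1)) after simplifying.
Take A(k)=1/3, B(k)=1, C(k)=k - 1/4.
Key eq: (1/3)·f(k+1) = (1)·f(k) + (k - 1/4).
deg f ≤ 1 (via 0,0,1).
Solving with deg f ≤ 1: f(k) = -3*(4*k + 1)/8.
R(k) = B(k−1)·f(k)/C(k) = -3*(4*k + 1)/(2*(4*k - 1)); s_k = R·t_k = (4*k + 1)/3**k.
Verify: 2*(1 - 4*k)/(3*3**k) matches t_k.
Telescope: S(n) = s_(n+1) − s_(2) = 3**(-n - 1)*(4*n + 5) − (1) = 3**(-n - 1)*(-3**(n + 1) + 4*n + 5).

S(n) = 3^{- n - 1} \left(- 3^{n + 1} + 4 n + 5\right)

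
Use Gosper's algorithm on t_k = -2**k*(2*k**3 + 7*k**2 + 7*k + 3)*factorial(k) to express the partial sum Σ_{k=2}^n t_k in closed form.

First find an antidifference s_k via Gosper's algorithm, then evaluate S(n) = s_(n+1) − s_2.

S(n) = -2*2**n*n**3*factorial(n) - 8*2**n*n**2*factorial(n) - 8*2**n*n*factorial(n) - 2*2**n*factorial(n) + 40

Ratio r(k) = 2*(2*k**4 + 15*k**3 + 40*k**2 + 46*k + 19)/(2*k**3 + 7*k**2 + 7*k + 3).
Gosper form: A/B · C(k+1)/C(k) with A=2*k + 2, B=1, C=k**3 + 7*k**2/2 + 7*k/2 + 3/2.
Need (2*k + 2)·f(k+1) − (1)·f(k) = k**3 + 7*k**2/2 + 7*k/2 + 3/2.
Bound: deg f ≤ 2.
A polynomial solution: f(k) = (k**2 + k - 1)/2.
So s_k = (B(k−1)f/C)·t_k = ((k**2 + k - 1)/(2*k**3 + 7*k**2 + 7*k + 3))·t_k = -2**k*(k**2 + k - 1)*factorial(k).
Δs = -2**k*(2*k**3 + 7*k**2 + 7*k + 3)*factorial(k), as required.
s_(n+1) = -2**(n + 1)*(n**2 + 3*n + 1)*factorial(n + 1) and s_(2) = -40, so S(n) = -2*2**n*n**3*factorial(n) - 8*2**n*n**2*factorial(n) - 8*2**n*n*factorial(n) - 2*2**n*factorial(n) + 40.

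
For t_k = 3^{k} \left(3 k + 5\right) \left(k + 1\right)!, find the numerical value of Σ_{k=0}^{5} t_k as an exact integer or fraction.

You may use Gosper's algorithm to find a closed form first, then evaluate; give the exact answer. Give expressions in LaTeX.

Σ = 3674159

The ratio is 3*(k + 2)*(3*k + 8)/(3*k + 5).
Normal form (A,B,C) = (3*k + 6, 1, k + 5/3).
Key eq: (3*k + 6)·f(k+1) = (1)·f(k) + (k + 5/3).
Bound: deg f ≤ 0.
Coefficient equations give f(k) = 1/3.
Then R = B(k−1)f/C = 1/(3*k + 5), so s_k = R(k)·t_k = 3**k*factorial(k + 1).
s_(k+1) − s_k = 3**k*(3*k + 5)*factorial(k + 1) = t_k.
Telescoping: Σ = s_(6) − s_(0) = 3674160 − (1) = 3674159.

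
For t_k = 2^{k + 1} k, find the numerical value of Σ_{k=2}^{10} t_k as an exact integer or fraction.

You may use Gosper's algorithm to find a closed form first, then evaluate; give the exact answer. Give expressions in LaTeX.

Σ = 36864

r(k) = 2 + 2/k after simplifying.
Gosper form: A/B · C(k+1)/C(k) with A=2, B=1, C=k.
Key eq: (2)·f(k+1) = (1)·f(k) + (k).
Bound: deg f ≤ 1.
A polynomial solution: f(k) = k - 2.
Then R = B(k−1)f/C = (k - 2)/k, so s_k = R(k)·t_k = 2**(k + 1)*(k - 2).
Verify: 2**(k + 1)*k matches t_k.
Sum = s_(11) − s_(2); s_(11) = 36864, s_(2) = 0 ⇒ 36864.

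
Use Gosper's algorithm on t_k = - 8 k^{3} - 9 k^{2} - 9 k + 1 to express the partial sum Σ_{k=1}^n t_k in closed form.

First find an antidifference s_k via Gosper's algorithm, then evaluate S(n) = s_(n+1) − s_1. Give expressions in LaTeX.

S(n) = n \left(- 2 n^{3} - 7 n^{2} - 11 n - 5\right)

The ratio is (8*k**3 + 33*k**2 + 51*k + 25)/(8*k**3 + 9*k**2 + 9*k - 1).
Gosper form: A/B · C(k+1)/C(k) with A=1, B=1, C=k**3 + 9*k**2/8 + 9*k/8 - 1/8.
Set up (1)·f(k+1) − (1)·f(k) − (k**3 + 9*k**2/8 + 9*k/8 - 1/8) = 0.
From deg A=0, deg B=0, deg C=3: d=4.
Coefficient equations give f(k) = k*(2*k**3 - k**2 + 2*k - 4)/8.
Then R = B(k−1)f/C = k*(2*k**3 - k**2 + 2*k - 4)/(8*k**3 + 9*k**2 + 9*k - 1), so s_k = R(k)·t_k = k*(-2*k**3 + k**2 - 2*k + 4).
Check: Δs_k = -8*k**3 - 9*k**2 - 9*k + 1. ✓
s_(n+1) = -2*n**4 - 7*n**3 - 11*n**2 - 5*n + 1 and s_(1) = 1, so S(n) = n*(-2*n**3 - 7*n**2 - 11*n - 5).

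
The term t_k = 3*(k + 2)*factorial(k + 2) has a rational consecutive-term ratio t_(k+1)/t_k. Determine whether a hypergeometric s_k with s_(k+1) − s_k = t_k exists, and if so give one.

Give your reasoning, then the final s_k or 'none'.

The ratio is (k + 3)**2/(k + 2).
Normal form (A,B,C) = (k + 3, 1, k + 2).
Need (k + 3)·f(k+1) − (1)·f(k) = k + 2.
Bound: deg f ≤ 0.
Match coefficients ⇒ f(k) = 1.
Then R = B(k−1)f/C = 1/(k + 2), so s_k = R(k)·t_k = 3*factorial(k + 2).
Check: Δs_k = 3*(k + 2)*factorial(k + 2). ✓

s_k = 3*factorial(k + 2)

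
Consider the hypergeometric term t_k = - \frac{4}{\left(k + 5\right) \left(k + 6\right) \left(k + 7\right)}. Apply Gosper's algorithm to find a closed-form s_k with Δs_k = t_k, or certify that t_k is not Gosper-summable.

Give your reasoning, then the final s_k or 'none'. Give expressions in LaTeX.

t_(k+1)/t_k = (k + 5)/(k + 8).
Factor: A=k + 5; B=k + 8; C=1.
f must satisfy (k + 5)·f(k+1) − (k + 7)·f(k) = 1.
deg f ≤ 2 (via 1,1,0).
Solving with deg f ≤ 2: f(k) = k*(k + 11)/60.
Then R = B(k−1)f/C = k*(k + 7)*(k + 11)/60, so s_k = R(k)·t_k = k*(-k - 11)/(15*(k + 5)*(k + 6)).
Δs = -4/(k**3 + 18*k**2 + 107*k + 210), as required.

s_k = \frac{k \left(- k - 11\right)}{15 \left(k + 5\right) \left(k + 6\right)}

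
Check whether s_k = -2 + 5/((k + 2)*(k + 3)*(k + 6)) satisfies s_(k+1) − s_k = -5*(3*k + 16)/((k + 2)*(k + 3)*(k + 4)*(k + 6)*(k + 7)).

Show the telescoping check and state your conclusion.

valid (s_(k+1) − s_k reduces to t_k)

s_(k+1) = -2 + 5/((k + 3)*(k + 4)*(k + 7))
s_(k+1) − s_k = 5*(-3*k - 16)/(k**5 + 22*k**4 + 185*k**3 + 740*k**2 + 1404*k + 1008)
(s_(k+1) − s_k) − t_k = 0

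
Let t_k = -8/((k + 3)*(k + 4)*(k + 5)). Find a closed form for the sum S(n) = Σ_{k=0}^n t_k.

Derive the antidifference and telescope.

S(n) = (-n**2 - 9*n - 8)/(3*(n**2 + 9*n + 20))

Compute t_(k+1)/t_k: get (k + 3)/(k + 6).
A = k + 3, B = k + 6, C = 1.
Key eq: (k + 3)·f(k+1) = (k + 5)·f(k) + (1).
deg f ≤ 2 (via 1,1,0).
A polynomial solution: f(k) = k*(k + 7)/24.
Get s_k = R·t_k = k*(-k - 7)/(3*(k + 3)*(k + 4)) with R(k) = B(k−1)f(k)/C(k) = k*(k + 5)*(k + 7)/24.
s_(k+1) − s_k = -8/(k**3 + 12*k**2 + 47*k + 60) = t_k.
Evaluate: s_(n+1) = (-n**2 - 9*n - 8)/(3*(n**2 + 9*n + 20)); subtract s_(0) = 0 ⇒ S(n) = (-n**2 - 9*n - 8)/(3*(n**2 + 9*n + 20)).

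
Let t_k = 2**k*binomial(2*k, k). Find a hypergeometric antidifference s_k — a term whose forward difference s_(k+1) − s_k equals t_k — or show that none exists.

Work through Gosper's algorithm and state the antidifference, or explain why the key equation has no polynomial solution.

not Gosper-summable; s_k does not exist

The ratio is 4*(2*k + 1)/(k + 1).
Factor: A=8*k + 4; B=k + 1; C=1.
f must satisfy (8*k + 4)·f(k+1) − (k)·f(k) = 1.
deg f ≤ -1 (via 1,1,0).
deg f ≤ -1 is impossible — no certificate.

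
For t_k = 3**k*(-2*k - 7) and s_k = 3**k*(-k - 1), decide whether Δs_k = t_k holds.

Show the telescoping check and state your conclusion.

Invalid: residual 2*3**k ≠ 0.

s_(k+1) = 3**(k + 1)*(-k - 2)
s_(k+1) − s_k = 3**k*(-2*k - 5)
(s_(k+1) − s_k) − t_k = 2*3**k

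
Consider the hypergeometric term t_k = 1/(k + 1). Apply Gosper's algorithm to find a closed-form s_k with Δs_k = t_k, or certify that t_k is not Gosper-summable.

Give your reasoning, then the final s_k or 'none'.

none — t_k is not Gosper-summable

Step 1: r(k) = (k + 1)/(k + 2).
Normal form (A,B,C) = (k + 1, k + 2, 1).
Need (k + 1)·f(k+1) − (k + 1)·f(k) = 1.
From deg A=1, deg B=1, deg C=0: d=0.
Write f(k) = c0. Then LHS − RHS = -1, requiring -1 = 0: contradictory. No certificate.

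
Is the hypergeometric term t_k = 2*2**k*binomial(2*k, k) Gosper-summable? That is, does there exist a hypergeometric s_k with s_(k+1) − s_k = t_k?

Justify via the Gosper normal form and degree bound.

The ratio is 4*(2*k + 1)/(k + 1).
A = 8*k + 4, B = k + 1, C = 1.
Need (8*k + 4)·f(k+1) − (k)·f(k) = 1.
Degrees (1,1,0) ⇒ d ≤ -1.
Bound -1 < 0, so the key equation has no polynomial solution.

No — t_k has no hypergeometric antidifference.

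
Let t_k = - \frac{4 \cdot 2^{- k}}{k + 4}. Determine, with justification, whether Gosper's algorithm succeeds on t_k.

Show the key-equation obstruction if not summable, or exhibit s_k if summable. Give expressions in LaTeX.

Ratio r(k) = (k + 4)/(2*(k + 5)).
Factor: A=k/2 + 2; B=k + 5; C=1.
f must satisfy (k/2 + 2)·f(k+1) − (k + 4)·f(k) = 1.
deg f ≤ -1 (via 1,1,0).
d = -1 < 0 ⇒ no nonzero polynomial f; not summable.

No; the degree bound rules out any f.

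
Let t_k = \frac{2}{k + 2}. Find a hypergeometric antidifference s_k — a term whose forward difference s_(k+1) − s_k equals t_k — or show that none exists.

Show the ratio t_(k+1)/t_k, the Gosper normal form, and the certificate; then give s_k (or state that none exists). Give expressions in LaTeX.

none — t_k is not Gosper-summable

The ratio is (k + 2)/(k + 3).
A = k + 2, B = k + 3, C = 1.
f must satisfy (k + 2)·f(k+1) − (k + 2)·f(k) = 1.
deg f ≤ 0 (via 1,1,0).
f = c0 ⇒ A·f(k+1) − B(k−1)·f(k) − C = -1. The system {-1 = 0} is inconsistent; no antidifference.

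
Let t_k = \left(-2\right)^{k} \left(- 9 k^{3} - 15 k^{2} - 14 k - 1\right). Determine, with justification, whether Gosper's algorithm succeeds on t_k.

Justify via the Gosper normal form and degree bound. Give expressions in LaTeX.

Ratio r(k) = 2*(-9*k**3 - 42*k**2 - 71*k - 39)/(9*k**3 + 15*k**2 + 14*k + 1).
Gosper form: A/B · C(k+1)/C(k) with A=-2, B=1, C=k**3 + 5*k**2/3 + 14*k/9 + 1/9.
Need (-2)·f(k+1) − (1)·f(k) = k**3 + 5*k**2/3 + 14*k/9 + 1/9.
From deg A=0, deg B=0, deg C=3: d=3.
Coefficient equations give f(k) = -(3*k**3 - k**2 - 1)/9.
R(k) = B(k−1)·f(k)/C(k) = -(3*k**3 - k**2 - 1)/(9*k**3 + 15*k**2 + 14*k + 1); s_k = R·t_k = (-2)**k*(3*k**3 - k**2 - 1).
Check: Δs_k = (-2)**k*(-9*k**3 - 15*k**2 - 14*k - 1). ✓

Yes. s_k = \left(-2\right)^{k} \left(3 k^{3} - k^{2} - 1\right).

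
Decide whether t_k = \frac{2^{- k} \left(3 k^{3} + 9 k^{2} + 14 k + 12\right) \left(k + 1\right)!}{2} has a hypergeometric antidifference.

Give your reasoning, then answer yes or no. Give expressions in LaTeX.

Yes. s_k = 2^{- k} \left(3 k^{2} + 3 k - 4\right) \left(k + 1\right)!.

Step 1: r(k) = (3*k**4 + 24*k**3 + 77*k**2 + 120*k + 76)/(2*(3*k**3 + 9*k**2 + 14*k + 12)).
Factor: A=k/2 + 1; B=1; C=k**3 + 3*k**2 + 14*k/3 + 4.
Key eq: (k/2 + 1)·f(k+1) = (1)·f(k) + (k**3 + 3*k**2 + 14*k/3 + 4).
Degrees (1,0,3) ⇒ d ≤ 2.
Coefficient equations give f(k) = 2*(3*k**2 + 3*k - 4)/3.
Get s_k = R·t_k = (3*k**2 + 3*k - 4)*factorial(k + 1)/2**k with R(k) = B(k−1)f(k)/C(k) = 2*(3*k**2 + 3*k - 4)/(3*k**3 + 9*k**2 + 14*k + 12).
Verify: (3*k**3 + 9*k**2 + 14*k + 12)*factorial(k + 1)/(2*2**k) matches t_k.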